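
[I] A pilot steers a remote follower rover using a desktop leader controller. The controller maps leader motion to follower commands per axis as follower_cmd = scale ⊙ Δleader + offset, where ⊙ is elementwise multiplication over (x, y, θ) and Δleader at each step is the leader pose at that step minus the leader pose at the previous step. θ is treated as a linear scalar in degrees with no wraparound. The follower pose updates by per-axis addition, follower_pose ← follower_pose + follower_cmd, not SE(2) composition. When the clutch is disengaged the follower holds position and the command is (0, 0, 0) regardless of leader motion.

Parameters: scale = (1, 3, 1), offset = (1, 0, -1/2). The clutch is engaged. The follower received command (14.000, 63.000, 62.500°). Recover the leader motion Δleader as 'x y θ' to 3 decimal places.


axis x: (14.000 − 1) / (1) = 13.000
axis y: (63.000 − 0) / (3) = 21.000
axis θ: (62.500 − -1/2) / (1) = 63.000

13.000 21.000 63.000


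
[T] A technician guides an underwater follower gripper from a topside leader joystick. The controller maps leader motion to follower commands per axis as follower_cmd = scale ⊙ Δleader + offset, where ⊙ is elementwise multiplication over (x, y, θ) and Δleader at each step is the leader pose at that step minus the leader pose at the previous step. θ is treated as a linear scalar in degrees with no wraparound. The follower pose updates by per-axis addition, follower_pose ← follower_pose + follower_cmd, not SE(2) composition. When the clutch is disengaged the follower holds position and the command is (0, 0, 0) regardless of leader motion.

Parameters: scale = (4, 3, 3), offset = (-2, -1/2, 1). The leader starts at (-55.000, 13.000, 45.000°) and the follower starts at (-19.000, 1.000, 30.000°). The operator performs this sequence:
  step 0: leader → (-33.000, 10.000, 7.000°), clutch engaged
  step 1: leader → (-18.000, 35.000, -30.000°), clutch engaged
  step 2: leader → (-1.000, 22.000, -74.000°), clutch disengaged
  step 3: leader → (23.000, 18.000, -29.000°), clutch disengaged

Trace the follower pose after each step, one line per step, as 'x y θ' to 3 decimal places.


step 0: Δleader=(22.000, -3.000, -38.000°), engaged; cmd=(86.000, -9.500, -113.000°) → follower=(67.000, -8.500, -83.000°)
step 1: Δleader=(15.000, 25.000, -37.000°), engaged; cmd=(58.000, 74.500, -110.000°) → follower=(125.000, 66.000, -193.000°)
step 2: Δleader=(17.000, -13.000, -44.000°), disengaged; cmd=(0,0,0) → follower holds at (125.000, 66.000, -193.000°)
step 3: Δleader=(24.000, -4.000, 45.000°), disengaged; cmd=(0,0,0) → follower holds at (125.000, 66.000, -193.000°)

67.000 -8.500 -83.000
125.000 66.000 -193.000
125.000 66.000 -193.000
125.000 66.000 -193.000


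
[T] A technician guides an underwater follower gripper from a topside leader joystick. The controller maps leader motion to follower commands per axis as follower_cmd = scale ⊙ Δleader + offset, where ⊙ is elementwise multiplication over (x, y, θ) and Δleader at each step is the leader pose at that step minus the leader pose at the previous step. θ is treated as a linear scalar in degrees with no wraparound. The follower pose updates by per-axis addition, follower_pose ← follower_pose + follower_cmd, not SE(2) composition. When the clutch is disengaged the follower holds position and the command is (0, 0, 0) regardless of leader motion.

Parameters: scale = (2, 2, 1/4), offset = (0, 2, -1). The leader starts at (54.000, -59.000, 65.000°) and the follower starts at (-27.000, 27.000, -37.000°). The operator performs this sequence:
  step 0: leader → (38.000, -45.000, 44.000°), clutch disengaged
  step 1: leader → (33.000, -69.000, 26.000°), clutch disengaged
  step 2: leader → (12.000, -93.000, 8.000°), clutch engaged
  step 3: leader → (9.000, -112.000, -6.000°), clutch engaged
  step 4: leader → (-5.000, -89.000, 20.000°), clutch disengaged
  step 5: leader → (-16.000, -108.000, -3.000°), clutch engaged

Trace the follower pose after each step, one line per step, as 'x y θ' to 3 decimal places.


-27.000 27.000 -37.000
-27.000 27.000 -37.000
-69.000 -19.000 -42.500
-75.000 -55.000 -47.000
-75.000 -55.000 -47.000
-97.000 -91.000 -53.750

step 0: Δleader=(-16.000, 14.000, -21.000°), disengaged; cmd=(0,0,0) → follower holds at (-27.000, 27.000, -37.000°)
step 1: Δleader=(-5.000, -24.000, -18.000°), disengaged; cmd=(0,0,0) → follower holds at (-27.000, 27.000, -37.000°)
step 2: Δleader=(-21.000, -24.000, -18.000°), engaged; cmd=(-42.000, -46.000, -5.500°) → follower=(-69.000, -19.000, -42.500°)
step 3: Δleader=(-3.000, -19.000, -14.000°), engaged; cmd=(-6.000, -36.000, -4.500°) → follower=(-75.000, -55.000, -47.000°)
step 4: Δleader=(-14.000, 23.000, 26.000°), disengaged; cmd=(0,0,0) → follower holds at (-75.000, -55.000, -47.000°)
step 5: Δleader=(-11.000, -19.000, -23.000°), engaged; cmd=(-22.000, -36.000, -6.750°) → follower=(-97.000, -91.000, -53.750°)


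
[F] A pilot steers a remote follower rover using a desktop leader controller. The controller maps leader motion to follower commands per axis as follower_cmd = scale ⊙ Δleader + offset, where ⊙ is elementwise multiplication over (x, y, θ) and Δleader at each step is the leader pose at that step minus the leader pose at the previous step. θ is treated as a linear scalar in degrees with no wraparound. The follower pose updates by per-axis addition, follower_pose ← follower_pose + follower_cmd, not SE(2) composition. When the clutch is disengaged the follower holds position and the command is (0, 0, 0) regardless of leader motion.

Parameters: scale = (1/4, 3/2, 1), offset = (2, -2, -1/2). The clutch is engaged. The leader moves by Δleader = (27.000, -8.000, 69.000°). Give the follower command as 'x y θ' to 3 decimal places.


axis x: 1/4·27.000 + 2 = 8.750
axis y: 3/2·-8.000 + -2 = -14.000
axis θ: 1·69.000 + -1/2 = 68.500

8.750 -14.000 68.500


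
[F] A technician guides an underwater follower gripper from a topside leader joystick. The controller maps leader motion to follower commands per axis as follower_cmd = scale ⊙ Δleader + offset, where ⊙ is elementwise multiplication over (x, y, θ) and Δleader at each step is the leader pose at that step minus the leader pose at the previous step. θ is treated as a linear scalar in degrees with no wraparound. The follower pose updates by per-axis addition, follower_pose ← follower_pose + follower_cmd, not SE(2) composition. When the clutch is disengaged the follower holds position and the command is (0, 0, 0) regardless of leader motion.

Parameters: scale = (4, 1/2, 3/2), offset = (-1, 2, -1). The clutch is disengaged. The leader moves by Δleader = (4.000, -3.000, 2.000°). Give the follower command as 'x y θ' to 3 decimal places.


0.000 0.000 0.000

clutch disengaged → follower holds; cmd = (0, 0, 0)


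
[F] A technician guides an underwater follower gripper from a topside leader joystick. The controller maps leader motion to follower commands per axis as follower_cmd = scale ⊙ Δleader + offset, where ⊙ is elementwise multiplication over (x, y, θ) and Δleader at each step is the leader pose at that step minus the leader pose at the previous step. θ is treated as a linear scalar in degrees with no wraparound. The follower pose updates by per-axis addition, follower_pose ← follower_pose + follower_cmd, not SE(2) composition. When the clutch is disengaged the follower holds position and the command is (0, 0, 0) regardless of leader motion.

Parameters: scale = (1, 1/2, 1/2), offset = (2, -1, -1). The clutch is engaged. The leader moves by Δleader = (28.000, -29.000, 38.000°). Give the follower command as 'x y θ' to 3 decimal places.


30.000 -15.500 18.000

axis x: 1·28.000 + 2 = 30.000
axis y: 1/2·-29.000 + -1 = -15.500
axis θ: 1/2·38.000 + -1 = 18.000


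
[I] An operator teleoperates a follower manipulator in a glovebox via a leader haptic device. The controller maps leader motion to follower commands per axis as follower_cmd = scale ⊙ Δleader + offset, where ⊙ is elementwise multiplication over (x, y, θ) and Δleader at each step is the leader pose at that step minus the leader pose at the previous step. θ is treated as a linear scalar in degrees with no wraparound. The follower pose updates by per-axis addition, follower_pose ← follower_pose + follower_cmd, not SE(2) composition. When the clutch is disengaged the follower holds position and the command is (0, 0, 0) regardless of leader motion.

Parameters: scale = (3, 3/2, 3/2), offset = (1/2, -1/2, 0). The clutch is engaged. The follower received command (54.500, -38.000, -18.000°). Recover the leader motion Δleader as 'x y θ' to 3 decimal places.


18.000 -25.000 -12.000

axis x: (54.500 − 1/2) / (3) = 18.000
axis y: (-38.000 − -1/2) / (3/2) = -25.000
axis θ: (-18.000 − 0) / (3/2) = -12.000


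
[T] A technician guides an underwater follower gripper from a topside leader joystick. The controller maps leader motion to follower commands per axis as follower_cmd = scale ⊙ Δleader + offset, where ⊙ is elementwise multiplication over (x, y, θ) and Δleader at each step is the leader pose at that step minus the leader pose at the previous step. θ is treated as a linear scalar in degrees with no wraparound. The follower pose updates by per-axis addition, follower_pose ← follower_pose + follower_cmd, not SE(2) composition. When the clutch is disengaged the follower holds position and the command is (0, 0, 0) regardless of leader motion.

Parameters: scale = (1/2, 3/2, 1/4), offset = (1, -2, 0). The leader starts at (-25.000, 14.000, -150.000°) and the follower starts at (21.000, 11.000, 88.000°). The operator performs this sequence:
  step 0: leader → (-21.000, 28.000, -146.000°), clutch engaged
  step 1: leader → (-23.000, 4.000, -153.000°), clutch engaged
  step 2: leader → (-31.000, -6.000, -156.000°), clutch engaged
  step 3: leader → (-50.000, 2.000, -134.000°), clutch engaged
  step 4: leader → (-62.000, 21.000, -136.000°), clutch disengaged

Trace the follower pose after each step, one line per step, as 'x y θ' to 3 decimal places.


step 0: Δleader=(4.000, 14.000, 4.000°), engaged; cmd=(3.000, 19.000, 1.000°) → follower=(24.000, 30.000, 89.000°)
step 1: Δleader=(-2.000, -24.000, -7.000°), engaged; cmd=(0.000, -38.000, -1.750°) → follower=(24.000, -8.000, 87.250°)
step 2: Δleader=(-8.000, -10.000, -3.000°), engaged; cmd=(-3.000, -17.000, -0.750°) → follower=(21.000, -25.000, 86.500°)
step 3: Δleader=(-19.000, 8.000, 22.000°), engaged; cmd=(-8.500, 10.000, 5.500°) → follower=(12.500, -15.000, 92.000°)
step 4: Δleader=(-12.000, 19.000, -2.000°), disengaged; cmd=(0,0,0) → follower holds at (12.500, -15.000, 92.000°)

24.000 30.000 89.000
24.000 -8.000 87.250
21.000 -25.000 86.500
12.500 -15.000 92.000
12.500 -15.000 92.000


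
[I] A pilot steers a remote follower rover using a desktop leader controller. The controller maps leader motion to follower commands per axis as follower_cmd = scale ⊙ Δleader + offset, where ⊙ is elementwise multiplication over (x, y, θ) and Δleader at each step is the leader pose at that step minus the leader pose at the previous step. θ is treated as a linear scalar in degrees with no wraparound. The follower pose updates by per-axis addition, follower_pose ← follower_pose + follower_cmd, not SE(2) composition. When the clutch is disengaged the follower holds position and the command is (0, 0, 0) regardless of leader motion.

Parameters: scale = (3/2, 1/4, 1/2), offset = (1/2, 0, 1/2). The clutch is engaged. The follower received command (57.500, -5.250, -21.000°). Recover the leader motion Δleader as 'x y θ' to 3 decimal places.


38.000 -21.000 -43.000

axis x: (57.500 − 1/2) / (3/2) = 38.000
axis y: (-5.250 − 0) / (1/4) = -21.000
axis θ: (-21.000 − 1/2) / (1/2) = -43.000


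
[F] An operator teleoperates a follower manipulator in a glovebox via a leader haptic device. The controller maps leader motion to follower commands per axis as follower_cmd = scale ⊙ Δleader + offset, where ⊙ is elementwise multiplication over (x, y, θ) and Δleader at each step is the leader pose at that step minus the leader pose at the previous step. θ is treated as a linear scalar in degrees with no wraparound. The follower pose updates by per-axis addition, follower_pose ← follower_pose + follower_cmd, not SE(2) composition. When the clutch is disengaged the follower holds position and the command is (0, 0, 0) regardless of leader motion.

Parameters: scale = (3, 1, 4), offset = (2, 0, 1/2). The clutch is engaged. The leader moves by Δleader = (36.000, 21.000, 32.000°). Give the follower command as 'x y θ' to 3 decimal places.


110.000 21.000 128.500

axis x: 3·36.000 + 2 = 110.000
axis y: 1·21.000 + 0 = 21.000
axis θ: 4·32.000 + 1/2 = 128.500


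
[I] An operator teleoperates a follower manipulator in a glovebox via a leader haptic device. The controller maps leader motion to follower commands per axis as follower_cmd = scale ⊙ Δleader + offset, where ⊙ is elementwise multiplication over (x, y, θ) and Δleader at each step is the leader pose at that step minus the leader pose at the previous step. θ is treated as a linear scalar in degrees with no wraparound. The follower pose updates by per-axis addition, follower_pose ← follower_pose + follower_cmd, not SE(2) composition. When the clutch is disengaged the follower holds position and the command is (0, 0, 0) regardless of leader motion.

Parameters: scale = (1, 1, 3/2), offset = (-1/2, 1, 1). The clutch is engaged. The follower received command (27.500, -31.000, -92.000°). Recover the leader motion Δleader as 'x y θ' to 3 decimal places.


axis x: (27.500 − -1/2) / (1) = 28.000
axis y: (-31.000 − 1) / (1) = -32.000
axis θ: (-92.000 − 1) / (3/2) = -62.000

28.000 -32.000 -62.000


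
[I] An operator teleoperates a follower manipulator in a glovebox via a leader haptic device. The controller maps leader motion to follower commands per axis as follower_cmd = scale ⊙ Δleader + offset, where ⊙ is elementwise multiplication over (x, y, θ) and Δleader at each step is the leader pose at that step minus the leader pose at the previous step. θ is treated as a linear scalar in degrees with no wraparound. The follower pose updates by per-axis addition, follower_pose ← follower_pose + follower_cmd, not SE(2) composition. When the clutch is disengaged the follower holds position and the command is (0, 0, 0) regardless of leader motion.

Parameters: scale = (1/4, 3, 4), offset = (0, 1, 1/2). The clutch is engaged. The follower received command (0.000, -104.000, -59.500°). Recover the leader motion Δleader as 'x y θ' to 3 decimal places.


0.000 -35.000 -15.000

axis x: (0.000 − 0) / (1/4) = 0.000
axis y: (-104.000 − 1) / (3) = -35.000
axis θ: (-59.500 − 1/2) / (4) = -15.000


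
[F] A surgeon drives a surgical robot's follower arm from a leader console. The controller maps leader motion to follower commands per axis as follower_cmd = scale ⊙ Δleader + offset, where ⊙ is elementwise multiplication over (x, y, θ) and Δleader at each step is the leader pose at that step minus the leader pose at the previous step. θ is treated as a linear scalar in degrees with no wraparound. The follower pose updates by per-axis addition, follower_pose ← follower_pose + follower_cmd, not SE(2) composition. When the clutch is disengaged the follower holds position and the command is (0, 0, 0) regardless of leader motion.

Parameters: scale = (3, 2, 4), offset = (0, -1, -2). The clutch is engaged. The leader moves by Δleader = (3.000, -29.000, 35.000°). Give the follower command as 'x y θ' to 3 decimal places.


axis x: 3·3.000 + 0 = 9.000
axis y: 2·-29.000 + -1 = -59.000
axis θ: 4·35.000 + -2 = 138.000

9.000 -59.000 138.000


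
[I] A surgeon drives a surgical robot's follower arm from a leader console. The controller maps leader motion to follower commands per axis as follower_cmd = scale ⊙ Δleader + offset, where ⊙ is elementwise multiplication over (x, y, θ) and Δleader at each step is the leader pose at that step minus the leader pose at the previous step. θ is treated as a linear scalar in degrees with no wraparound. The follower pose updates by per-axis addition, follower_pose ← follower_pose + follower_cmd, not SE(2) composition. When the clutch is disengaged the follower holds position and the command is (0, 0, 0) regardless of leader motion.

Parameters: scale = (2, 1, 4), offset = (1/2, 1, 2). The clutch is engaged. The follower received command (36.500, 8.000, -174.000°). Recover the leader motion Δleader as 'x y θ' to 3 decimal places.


axis x: (36.500 − 1/2) / (2) = 18.000
axis y: (8.000 − 1) / (1) = 7.000
axis θ: (-174.000 − 2) / (4) = -44.000

18.000 7.000 -44.000


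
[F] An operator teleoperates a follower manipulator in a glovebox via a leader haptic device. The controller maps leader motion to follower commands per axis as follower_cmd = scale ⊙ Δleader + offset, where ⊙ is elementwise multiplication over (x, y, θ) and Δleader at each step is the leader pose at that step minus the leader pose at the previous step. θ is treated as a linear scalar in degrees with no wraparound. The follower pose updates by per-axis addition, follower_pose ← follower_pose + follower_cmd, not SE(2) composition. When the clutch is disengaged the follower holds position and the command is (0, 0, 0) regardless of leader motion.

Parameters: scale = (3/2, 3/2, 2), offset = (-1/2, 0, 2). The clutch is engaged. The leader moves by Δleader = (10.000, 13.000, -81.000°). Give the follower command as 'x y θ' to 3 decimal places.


axis x: 3/2·10.000 + -1/2 = 14.500
axis y: 3/2·13.000 + 0 = 19.500
axis θ: 2·-81.000 + 2 = -160.000

14.500 19.500 -160.000


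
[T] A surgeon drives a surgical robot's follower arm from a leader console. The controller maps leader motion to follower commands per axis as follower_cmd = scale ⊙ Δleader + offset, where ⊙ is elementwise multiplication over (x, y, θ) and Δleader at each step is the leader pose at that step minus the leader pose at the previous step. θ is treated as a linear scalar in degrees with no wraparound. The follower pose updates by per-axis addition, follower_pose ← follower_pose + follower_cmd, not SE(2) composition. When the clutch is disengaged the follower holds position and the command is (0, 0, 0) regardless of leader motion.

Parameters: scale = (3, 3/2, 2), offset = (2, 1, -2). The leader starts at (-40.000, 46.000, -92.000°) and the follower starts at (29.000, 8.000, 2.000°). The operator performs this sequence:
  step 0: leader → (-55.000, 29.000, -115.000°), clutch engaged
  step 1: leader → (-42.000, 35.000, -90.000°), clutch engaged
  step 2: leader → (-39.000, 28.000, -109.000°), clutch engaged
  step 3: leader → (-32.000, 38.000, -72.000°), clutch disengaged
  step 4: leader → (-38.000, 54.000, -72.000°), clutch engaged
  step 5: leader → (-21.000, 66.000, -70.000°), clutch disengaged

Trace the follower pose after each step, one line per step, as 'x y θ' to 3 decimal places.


step 0: Δleader=(-15.000, -17.000, -23.000°), engaged; cmd=(-43.000, -24.500, -48.000°) → follower=(-14.000, -16.500, -46.000°)
step 1: Δleader=(13.000, 6.000, 25.000°), engaged; cmd=(41.000, 10.000, 48.000°) → follower=(27.000, -6.500, 2.000°)
step 2: Δleader=(3.000, -7.000, -19.000°), engaged; cmd=(11.000, -9.500, -40.000°) → follower=(38.000, -16.000, -38.000°)
step 3: Δleader=(7.000, 10.000, 37.000°), disengaged; cmd=(0,0,0) → follower holds at (38.000, -16.000, -38.000°)
step 4: Δleader=(-6.000, 16.000, 0.000°), engaged; cmd=(-16.000, 25.000, -2.000°) → follower=(22.000, 9.000, -40.000°)
step 5: Δleader=(17.000, 12.000, 2.000°), disengaged; cmd=(0,0,0) → follower holds at (22.000, 9.000, -40.000°)

-14.000 -16.500 -46.000
27.000 -6.500 2.000
38.000 -16.000 -38.000
38.000 -16.000 -38.000
22.000 9.000 -40.000
22.000 9.000 -40.000


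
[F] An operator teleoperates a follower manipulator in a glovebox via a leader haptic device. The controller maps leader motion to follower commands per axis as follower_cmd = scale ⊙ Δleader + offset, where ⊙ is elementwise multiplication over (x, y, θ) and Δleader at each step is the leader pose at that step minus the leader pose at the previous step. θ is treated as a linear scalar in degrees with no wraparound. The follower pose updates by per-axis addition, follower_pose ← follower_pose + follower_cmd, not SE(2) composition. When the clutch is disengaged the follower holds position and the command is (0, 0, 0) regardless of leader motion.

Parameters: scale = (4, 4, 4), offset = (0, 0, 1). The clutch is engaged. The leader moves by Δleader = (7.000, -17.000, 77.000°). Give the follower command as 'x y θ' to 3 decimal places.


axis x: 4·7.000 + 0 = 28.000
axis y: 4·-17.000 + 0 = -68.000
axis θ: 4·77.000 + 1 = 309.000

28.000 -68.000 309.000


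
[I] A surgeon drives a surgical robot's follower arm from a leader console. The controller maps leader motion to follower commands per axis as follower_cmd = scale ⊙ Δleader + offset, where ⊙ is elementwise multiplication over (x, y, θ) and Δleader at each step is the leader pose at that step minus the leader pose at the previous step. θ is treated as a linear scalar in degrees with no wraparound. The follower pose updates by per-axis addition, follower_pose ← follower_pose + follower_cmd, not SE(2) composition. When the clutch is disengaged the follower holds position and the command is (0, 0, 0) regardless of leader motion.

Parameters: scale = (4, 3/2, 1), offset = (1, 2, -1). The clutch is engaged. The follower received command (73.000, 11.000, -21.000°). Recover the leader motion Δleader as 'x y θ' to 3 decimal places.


18.000 6.000 -20.000

axis x: (73.000 − 1) / (4) = 18.000
axis y: (11.000 − 2) / (3/2) = 6.000
axis θ: (-21.000 − -1) / (1) = -20.000


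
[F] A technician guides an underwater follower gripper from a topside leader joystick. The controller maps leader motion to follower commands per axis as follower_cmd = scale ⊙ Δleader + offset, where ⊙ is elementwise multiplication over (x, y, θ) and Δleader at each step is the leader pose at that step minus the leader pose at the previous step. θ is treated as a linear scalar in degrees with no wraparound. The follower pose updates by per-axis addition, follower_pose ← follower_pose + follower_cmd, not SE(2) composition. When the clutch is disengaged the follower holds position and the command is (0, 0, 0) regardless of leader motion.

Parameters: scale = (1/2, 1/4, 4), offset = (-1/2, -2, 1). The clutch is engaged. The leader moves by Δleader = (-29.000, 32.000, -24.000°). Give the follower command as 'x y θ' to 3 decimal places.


axis x: 1/2·-29.000 + -1/2 = -15.000
axis y: 1/4·32.000 + -2 = 6.000
axis θ: 4·-24.000 + 1 = -95.000

-15.000 6.000 -95.000


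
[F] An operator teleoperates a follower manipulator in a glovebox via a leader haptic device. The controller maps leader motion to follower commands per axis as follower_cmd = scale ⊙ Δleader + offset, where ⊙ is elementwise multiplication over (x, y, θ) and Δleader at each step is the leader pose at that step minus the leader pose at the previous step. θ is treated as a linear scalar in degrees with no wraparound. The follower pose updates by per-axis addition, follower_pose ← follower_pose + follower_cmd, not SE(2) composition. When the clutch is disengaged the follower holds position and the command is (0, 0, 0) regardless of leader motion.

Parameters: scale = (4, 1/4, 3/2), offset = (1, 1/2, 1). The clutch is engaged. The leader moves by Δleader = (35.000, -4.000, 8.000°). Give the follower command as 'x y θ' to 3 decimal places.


axis x: 4·35.000 + 1 = 141.000
axis y: 1/4·-4.000 + 1/2 = -0.500
axis θ: 3/2·8.000 + 1 = 13.000

141.000 -0.500 13.000


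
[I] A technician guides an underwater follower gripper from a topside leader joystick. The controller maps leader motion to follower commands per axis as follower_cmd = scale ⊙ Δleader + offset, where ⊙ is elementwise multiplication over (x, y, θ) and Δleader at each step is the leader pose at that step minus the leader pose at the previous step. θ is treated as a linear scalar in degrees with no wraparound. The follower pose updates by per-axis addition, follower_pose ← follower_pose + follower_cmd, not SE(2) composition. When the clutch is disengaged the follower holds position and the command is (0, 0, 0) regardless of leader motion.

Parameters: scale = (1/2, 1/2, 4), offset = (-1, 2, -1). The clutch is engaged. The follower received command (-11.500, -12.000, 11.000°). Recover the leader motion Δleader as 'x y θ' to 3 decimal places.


-21.000 -28.000 3.000

axis x: (-11.500 − -1) / (1/2) = -21.000
axis y: (-12.000 − 2) / (1/2) = -28.000
axis θ: (11.000 − -1) / (4) = 3.000


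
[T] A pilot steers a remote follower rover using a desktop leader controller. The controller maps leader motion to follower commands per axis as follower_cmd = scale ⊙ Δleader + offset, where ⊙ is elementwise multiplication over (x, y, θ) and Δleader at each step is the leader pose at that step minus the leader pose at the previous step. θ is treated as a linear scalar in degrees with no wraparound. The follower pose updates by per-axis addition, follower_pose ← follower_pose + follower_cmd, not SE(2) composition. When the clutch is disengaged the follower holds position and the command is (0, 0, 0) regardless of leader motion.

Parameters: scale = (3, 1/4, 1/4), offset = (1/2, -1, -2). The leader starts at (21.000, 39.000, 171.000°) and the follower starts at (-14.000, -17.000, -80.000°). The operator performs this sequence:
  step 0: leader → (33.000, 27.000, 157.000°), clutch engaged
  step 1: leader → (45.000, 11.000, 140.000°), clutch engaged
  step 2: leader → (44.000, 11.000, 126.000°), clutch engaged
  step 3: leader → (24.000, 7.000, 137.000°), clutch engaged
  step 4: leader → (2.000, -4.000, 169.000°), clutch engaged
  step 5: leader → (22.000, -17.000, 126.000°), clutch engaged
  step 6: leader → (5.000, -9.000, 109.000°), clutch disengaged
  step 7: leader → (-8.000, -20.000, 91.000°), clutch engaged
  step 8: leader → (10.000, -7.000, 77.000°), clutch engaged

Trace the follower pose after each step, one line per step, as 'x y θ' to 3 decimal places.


22.500 -21.000 -85.500
59.000 -26.000 -91.750
56.500 -27.000 -97.250
-3.000 -29.000 -96.500
-68.500 -32.750 -90.500
-8.000 -37.000 -103.250
-8.000 -37.000 -103.250
-46.500 -40.750 -109.750
8.000 -38.500 -115.250

step 0: Δleader=(12.000, -12.000, -14.000°), engaged; cmd=(36.500, -4.000, -5.500°) → follower=(22.500, -21.000, -85.500°)
step 1: Δleader=(12.000, -16.000, -17.000°), engaged; cmd=(36.500, -5.000, -6.250°) → follower=(59.000, -26.000, -91.750°)
step 2: Δleader=(-1.000, 0.000, -14.000°), engaged; cmd=(-2.500, -1.000, -5.500°) → follower=(56.500, -27.000, -97.250°)
step 3: Δleader=(-20.000, -4.000, 11.000°), engaged; cmd=(-59.500, -2.000, 0.750°) → follower=(-3.000, -29.000, -96.500°)
step 4: Δleader=(-22.000, -11.000, 32.000°), engaged; cmd=(-65.500, -3.750, 6.000°) → follower=(-68.500, -32.750, -90.500°)
step 5: Δleader=(20.000, -13.000, -43.000°), engaged; cmd=(60.500, -4.250, -12.750°) → follower=(-8.000, -37.000, -103.250°)
step 6: Δleader=(-17.000, 8.000, -17.000°), disengaged; cmd=(0,0,0) → follower holds at (-8.000, -37.000, -103.250°)
step 7: Δleader=(-13.000, -11.000, -18.000°), engaged; cmd=(-38.500, -3.750, -6.500°) → follower=(-46.500, -40.750, -109.750°)
step 8: Δleader=(18.000, 13.000, -14.000°), engaged; cmd=(54.500, 2.250, -5.500°) → follower=(8.000, -38.500, -115.250°)


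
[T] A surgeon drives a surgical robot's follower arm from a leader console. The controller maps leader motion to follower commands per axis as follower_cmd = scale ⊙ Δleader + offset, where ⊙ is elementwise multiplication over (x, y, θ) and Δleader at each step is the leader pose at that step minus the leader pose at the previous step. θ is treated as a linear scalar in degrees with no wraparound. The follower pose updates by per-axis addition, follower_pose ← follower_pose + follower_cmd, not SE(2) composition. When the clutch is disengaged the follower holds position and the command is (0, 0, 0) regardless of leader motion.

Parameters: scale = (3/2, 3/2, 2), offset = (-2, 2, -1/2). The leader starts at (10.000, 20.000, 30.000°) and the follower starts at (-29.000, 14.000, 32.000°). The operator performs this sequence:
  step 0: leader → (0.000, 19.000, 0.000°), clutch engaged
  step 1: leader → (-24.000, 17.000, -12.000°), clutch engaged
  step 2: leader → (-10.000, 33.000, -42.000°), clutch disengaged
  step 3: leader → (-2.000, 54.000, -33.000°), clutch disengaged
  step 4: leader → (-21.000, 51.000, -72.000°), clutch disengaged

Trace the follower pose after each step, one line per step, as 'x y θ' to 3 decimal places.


step 0: Δleader=(-10.000, -1.000, -30.000°), engaged; cmd=(-17.000, 0.500, -60.500°) → follower=(-46.000, 14.500, -28.500°)
step 1: Δleader=(-24.000, -2.000, -12.000°), engaged; cmd=(-38.000, -1.000, -24.500°) → follower=(-84.000, 13.500, -53.000°)
step 2: Δleader=(14.000, 16.000, -30.000°), disengaged; cmd=(0,0,0) → follower holds at (-84.000, 13.500, -53.000°)
step 3: Δleader=(8.000, 21.000, 9.000°), disengaged; cmd=(0,0,0) → follower holds at (-84.000, 13.500, -53.000°)
step 4: Δleader=(-19.000, -3.000, -39.000°), disengaged; cmd=(0,0,0) → follower holds at (-84.000, 13.500, -53.000°)

-46.000 14.500 -28.500
-84.000 13.500 -53.000
-84.000 13.500 -53.000
-84.000 13.500 -53.000
-84.000 13.500 -53.000


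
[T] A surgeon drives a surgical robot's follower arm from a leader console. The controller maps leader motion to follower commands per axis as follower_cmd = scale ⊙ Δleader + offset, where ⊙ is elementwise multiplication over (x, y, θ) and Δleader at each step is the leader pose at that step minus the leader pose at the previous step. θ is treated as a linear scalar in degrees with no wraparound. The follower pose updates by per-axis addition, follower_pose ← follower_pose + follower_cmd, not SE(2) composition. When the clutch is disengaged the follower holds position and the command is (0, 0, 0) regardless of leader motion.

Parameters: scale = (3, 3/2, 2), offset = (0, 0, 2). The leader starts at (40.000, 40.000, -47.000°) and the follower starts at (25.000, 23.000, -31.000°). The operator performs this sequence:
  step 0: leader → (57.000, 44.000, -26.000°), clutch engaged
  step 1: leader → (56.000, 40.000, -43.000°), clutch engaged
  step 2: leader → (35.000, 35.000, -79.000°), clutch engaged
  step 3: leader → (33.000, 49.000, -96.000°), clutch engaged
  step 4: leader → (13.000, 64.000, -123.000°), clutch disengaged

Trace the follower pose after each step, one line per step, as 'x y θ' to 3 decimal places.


step 0: Δleader=(17.000, 4.000, 21.000°), engaged; cmd=(51.000, 6.000, 44.000°) → follower=(76.000, 29.000, 13.000°)
step 1: Δleader=(-1.000, -4.000, -17.000°), engaged; cmd=(-3.000, -6.000, -32.000°) → follower=(73.000, 23.000, -19.000°)
step 2: Δleader=(-21.000, -5.000, -36.000°), engaged; cmd=(-63.000, -7.500, -70.000°) → follower=(10.000, 15.500, -89.000°)
step 3: Δleader=(-2.000, 14.000, -17.000°), engaged; cmd=(-6.000, 21.000, -32.000°) → follower=(4.000, 36.500, -121.000°)
step 4: Δleader=(-20.000, 15.000, -27.000°), disengaged; cmd=(0,0,0) → follower holds at (4.000, 36.500, -121.000°)

76.000 29.000 13.000
73.000 23.000 -19.000
10.000 15.500 -89.000
4.000 36.500 -121.000
4.000 36.500 -121.000


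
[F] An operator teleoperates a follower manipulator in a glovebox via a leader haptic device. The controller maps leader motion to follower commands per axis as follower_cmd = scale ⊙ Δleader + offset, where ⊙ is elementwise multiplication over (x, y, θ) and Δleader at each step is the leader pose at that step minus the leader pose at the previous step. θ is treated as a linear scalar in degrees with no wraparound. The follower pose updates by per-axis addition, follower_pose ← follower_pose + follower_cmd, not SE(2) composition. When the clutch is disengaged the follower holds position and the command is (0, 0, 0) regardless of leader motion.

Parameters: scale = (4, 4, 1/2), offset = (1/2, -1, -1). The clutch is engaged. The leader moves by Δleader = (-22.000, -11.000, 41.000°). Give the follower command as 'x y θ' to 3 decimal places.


-87.500 -45.000 19.500

axis x: 4·-22.000 + 1/2 = -87.500
axis y: 4·-11.000 + -1 = -45.000
axis θ: 1/2·41.000 + -1 = 19.500


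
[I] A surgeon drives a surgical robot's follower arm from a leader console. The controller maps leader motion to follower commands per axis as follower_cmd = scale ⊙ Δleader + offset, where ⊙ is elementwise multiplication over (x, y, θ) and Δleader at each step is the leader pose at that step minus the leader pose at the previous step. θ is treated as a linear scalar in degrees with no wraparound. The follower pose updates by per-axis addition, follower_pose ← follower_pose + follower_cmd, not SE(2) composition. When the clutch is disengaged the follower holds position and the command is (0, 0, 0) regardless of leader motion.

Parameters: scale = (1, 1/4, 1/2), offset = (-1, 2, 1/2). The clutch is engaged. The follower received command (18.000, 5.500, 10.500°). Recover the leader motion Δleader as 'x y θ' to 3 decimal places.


axis x: (18.000 − -1) / (1) = 19.000
axis y: (5.500 − 2) / (1/4) = 14.000
axis θ: (10.500 − 1/2) / (1/2) = 20.000

19.000 14.000 20.000


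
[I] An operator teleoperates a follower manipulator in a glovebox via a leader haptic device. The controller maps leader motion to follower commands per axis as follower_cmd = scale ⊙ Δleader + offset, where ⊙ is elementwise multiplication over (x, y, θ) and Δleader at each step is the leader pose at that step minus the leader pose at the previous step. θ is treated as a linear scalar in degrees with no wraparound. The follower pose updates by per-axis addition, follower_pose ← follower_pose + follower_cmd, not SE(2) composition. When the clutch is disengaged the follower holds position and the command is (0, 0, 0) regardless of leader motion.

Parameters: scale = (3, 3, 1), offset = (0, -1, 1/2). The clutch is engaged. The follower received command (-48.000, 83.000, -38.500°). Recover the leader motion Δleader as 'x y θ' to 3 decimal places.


-16.000 28.000 -39.000

axis x: (-48.000 − 0) / (3) = -16.000
axis y: (83.000 − -1) / (3) = 28.000
axis θ: (-38.500 − 1/2) / (1) = -39.000


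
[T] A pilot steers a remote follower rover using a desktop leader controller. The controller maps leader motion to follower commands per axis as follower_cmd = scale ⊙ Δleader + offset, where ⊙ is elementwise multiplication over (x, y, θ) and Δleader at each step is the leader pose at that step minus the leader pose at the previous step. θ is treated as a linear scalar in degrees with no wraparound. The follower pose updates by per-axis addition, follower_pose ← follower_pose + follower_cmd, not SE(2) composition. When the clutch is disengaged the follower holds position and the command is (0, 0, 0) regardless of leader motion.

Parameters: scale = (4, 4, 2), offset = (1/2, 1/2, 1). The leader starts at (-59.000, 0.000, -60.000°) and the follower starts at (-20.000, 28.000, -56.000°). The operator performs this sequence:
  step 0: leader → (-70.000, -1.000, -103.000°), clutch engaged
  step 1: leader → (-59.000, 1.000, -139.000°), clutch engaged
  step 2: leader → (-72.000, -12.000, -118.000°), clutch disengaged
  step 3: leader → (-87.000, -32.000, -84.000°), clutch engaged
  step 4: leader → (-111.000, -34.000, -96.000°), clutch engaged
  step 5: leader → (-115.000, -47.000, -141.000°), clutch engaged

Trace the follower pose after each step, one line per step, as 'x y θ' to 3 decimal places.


-63.500 24.500 -141.000
-19.000 33.000 -212.000
-19.000 33.000 -212.000
-78.500 -46.500 -143.000
-174.000 -54.000 -166.000
-189.500 -105.500 -255.000

step 0: Δleader=(-11.000, -1.000, -43.000°), engaged; cmd=(-43.500, -3.500, -85.000°) → follower=(-63.500, 24.500, -141.000°)
step 1: Δleader=(11.000, 2.000, -36.000°), engaged; cmd=(44.500, 8.500, -71.000°) → follower=(-19.000, 33.000, -212.000°)
step 2: Δleader=(-13.000, -13.000, 21.000°), disengaged; cmd=(0,0,0) → follower holds at (-19.000, 33.000, -212.000°)
step 3: Δleader=(-15.000, -20.000, 34.000°), engaged; cmd=(-59.500, -79.500, 69.000°) → follower=(-78.500, -46.500, -143.000°)
step 4: Δleader=(-24.000, -2.000, -12.000°), engaged; cmd=(-95.500, -7.500, -23.000°) → follower=(-174.000, -54.000, -166.000°)
step 5: Δleader=(-4.000, -13.000, -45.000°), engaged; cmd=(-15.500, -51.500, -89.000°) → follower=(-189.500, -105.500, -255.000°)


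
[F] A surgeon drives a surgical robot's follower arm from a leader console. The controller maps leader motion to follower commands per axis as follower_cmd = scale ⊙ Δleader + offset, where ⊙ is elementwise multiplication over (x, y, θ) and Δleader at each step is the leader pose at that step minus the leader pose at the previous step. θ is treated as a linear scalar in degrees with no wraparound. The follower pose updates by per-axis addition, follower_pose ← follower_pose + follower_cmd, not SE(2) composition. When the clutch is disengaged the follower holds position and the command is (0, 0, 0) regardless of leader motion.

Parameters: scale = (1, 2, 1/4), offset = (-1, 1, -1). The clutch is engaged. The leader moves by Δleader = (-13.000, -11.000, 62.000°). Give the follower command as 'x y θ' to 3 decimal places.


-14.000 -21.000 14.500

axis x: 1·-13.000 + -1 = -14.000
axis y: 2·-11.000 + 1 = -21.000
axis θ: 1/4·62.000 + -1 = 14.500


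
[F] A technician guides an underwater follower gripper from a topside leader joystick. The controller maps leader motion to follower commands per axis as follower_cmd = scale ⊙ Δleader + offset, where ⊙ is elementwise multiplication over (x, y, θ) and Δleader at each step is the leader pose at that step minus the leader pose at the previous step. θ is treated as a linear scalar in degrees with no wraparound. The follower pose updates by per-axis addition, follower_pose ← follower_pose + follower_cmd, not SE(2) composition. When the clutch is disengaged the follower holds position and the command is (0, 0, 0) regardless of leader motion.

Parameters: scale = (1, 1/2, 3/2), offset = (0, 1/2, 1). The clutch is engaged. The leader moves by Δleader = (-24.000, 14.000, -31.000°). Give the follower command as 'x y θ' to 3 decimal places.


-24.000 7.500 -45.500

axis x: 1·-24.000 + 0 = -24.000
axis y: 1/2·14.000 + 1/2 = 7.500
axis θ: 3/2·-31.000 + 1 = -45.500


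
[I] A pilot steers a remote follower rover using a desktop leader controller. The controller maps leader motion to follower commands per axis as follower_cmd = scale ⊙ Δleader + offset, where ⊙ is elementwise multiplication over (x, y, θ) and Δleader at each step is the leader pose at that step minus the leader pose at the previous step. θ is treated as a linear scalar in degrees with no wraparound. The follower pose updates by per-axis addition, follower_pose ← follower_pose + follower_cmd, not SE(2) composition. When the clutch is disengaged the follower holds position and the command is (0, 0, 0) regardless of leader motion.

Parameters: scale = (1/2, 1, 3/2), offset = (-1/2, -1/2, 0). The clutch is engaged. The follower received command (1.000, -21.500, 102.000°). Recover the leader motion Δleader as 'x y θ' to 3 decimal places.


axis x: (1.000 − -1/2) / (1/2) = 3.000
axis y: (-21.500 − -1/2) / (1) = -21.000
axis θ: (102.000 − 0) / (3/2) = 68.000

3.000 -21.000 68.000


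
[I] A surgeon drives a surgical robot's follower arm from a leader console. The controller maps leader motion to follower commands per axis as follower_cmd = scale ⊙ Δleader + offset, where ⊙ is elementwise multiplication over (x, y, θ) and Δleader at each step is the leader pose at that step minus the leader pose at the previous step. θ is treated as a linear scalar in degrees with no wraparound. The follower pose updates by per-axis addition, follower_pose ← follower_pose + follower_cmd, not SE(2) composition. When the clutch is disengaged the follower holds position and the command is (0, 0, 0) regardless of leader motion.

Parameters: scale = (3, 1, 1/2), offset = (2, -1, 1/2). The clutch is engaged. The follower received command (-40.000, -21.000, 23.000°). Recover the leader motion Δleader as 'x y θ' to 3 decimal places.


-14.000 -20.000 45.000

axis x: (-40.000 − 2) / (3) = -14.000
axis y: (-21.000 − -1) / (1) = -20.000
axis θ: (23.000 − 1/2) / (1/2) = 45.000
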